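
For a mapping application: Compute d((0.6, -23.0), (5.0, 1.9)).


dx=4.4, dy=24.9
d^2 = 4.4^2 + 24.9^2 = 639.37
d = sqrt(639.37) = 25.2858

25.2858


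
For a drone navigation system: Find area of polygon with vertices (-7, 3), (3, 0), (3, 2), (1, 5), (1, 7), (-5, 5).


Shoelace sum: ((-7)*0 - 3*3) + (3*2 - 3*0) + (3*5 - 1*2) + (1*7 - 1*5) + (1*5 - (-5)*7) + ((-5)*3 - (-7)*5)
= 72
Area = |72|/2 = 36

36


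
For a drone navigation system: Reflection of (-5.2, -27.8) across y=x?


Reflection over y=x: (x,y) -> (y,x)
(-5.2, -27.8) -> (-27.8, -5.2)

(-27.8, -5.2)


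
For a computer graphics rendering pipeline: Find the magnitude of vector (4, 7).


|u| = sqrt(4^2 + 7^2) = sqrt(65) = 8.0623

8.0623


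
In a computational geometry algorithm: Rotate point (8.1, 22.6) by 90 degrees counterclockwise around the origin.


90° CCW: (x,y) -> (-y, x)
(8.1,22.6) -> (-22.6, 8.1)

(-22.6, 8.1)


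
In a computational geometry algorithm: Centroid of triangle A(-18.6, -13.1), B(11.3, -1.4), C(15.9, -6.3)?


Centroid = ((x_A+x_B+x_C)/3, (y_A+y_B+y_C)/3)
= (((-18.6)+11.3+15.9)/3, ((-13.1)+(-1.4)+(-6.3))/3)
= (2.8667, -6.9333)

(2.8667, -6.9333)


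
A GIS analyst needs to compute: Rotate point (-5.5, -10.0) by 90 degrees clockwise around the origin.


90° CW: (x,y) -> (y, -x)
(-5.5,-10) -> (-10, 5.5)

(-10, 5.5)


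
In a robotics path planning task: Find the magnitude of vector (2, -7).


|u| = sqrt(2^2 + (-7)^2) = sqrt(53) = 7.2801

7.2801


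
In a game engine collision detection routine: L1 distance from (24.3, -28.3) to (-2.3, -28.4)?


|24.3-(-2.3)| + |(-28.3)-(-28.4)| = 26.6 + 0.1 = 26.7

26.7


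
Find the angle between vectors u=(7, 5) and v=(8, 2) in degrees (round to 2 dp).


u.v = 66, |u| = sqrt(74) = 8.6023, |v| = sqrt(68) = 8.2462
cos(theta) = u.v/(|u||v|) = 66/sqrt(5032) = 0.930408
theta = acos(0.930408) = 21.5 degrees

21.5 degrees


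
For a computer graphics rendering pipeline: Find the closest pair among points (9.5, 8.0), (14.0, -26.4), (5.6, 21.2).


d(P0,P1) = 34.6931, d(P0,P2) = 13.7641, d(P1,P2) = 48.3355
Closest: P0 and P2

Closest pair: (9.5, 8.0) and (5.6, 21.2), distance = 13.7641


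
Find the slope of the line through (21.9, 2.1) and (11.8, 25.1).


slope = (y2-y1)/(x2-x1) = (25.1-2.1)/(11.8-21.9) = 23/(-10.1) = -2.2772

-2.2772


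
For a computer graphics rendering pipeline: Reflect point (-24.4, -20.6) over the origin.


Reflection over origin: (x,y) -> (-x,-y)
(-24.4, -20.6) -> (24.4, 20.6)

(24.4, 20.6)


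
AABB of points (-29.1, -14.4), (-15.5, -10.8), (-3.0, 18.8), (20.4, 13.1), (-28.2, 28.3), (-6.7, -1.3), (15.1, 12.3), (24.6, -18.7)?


x range: [-29.1, 24.6]
y range: [-18.7, 28.3]
Bounding box: (-29.1,-18.7) to (24.6,28.3)

(-29.1,-18.7) to (24.6,28.3)


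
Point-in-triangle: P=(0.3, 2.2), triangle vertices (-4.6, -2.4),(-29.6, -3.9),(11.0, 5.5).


Cross products: AB x AP = -107.65, BC x BP = -33.4, CA x CP = -33.05
All same sign? yes

Yes, inside


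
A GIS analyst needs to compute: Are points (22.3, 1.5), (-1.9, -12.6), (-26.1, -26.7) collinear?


Cross product: ((-1.9)-22.3)*((-26.7)-1.5) - ((-12.6)-1.5)*((-26.1)-22.3)
= 0

Yes, collinear


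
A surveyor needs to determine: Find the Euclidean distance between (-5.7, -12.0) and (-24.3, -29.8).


dx=-18.6, dy=-17.8
d^2 = (-18.6)^2 + (-17.8)^2 = 662.8
d = sqrt(662.8) = 25.7449

25.7449


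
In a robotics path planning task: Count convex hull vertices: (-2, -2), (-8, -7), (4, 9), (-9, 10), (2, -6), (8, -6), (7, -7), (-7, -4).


Convex hull vertices (CCW): (-9, 10), (-8, -7), (7, -7), (8, -6), (4, 9)
Count = 5

5


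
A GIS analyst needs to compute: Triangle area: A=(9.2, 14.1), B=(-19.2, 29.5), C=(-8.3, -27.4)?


Area = |x_A(y_B-y_C) + x_B(y_C-y_A) + x_C(y_A-y_B)|/2
= |523.48 + 796.8 + 127.82|/2
= 1448.1/2 = 724.05

724.05


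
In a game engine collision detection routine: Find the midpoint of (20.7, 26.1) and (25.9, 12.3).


M = ((20.7+25.9)/2, (26.1+12.3)/2)
= (23.3, 19.2)

(23.3, 19.2)


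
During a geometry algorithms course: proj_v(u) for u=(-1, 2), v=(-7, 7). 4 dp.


u.v = 21, |v| = sqrt(98) = 9.8995
Scalar projection = u.v / |v| = 21 / sqrt(98) = 2.1213

2.1213


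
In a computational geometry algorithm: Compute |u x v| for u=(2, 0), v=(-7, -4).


|u x v| = |2*(-4) - 0*(-7)|
= |(-8) - 0| = 8

8


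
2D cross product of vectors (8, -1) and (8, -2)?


u x v = u_x*v_y - u_y*v_x = 8*(-2) - (-1)*8
= (-16) - (-8) = -8

-8


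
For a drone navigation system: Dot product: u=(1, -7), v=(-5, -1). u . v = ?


u . v = u_x*v_x + u_y*v_y = 1*(-5) + (-7)*(-1)
= (-5) + 7 = 2

2


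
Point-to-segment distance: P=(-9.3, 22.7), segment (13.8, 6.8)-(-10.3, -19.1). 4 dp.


Project P onto AB: t = 0.1158 (clamped to [0,1])
Closest point on segment: (11.0099, 3.8016)
Distance: 27.7425

27.7425


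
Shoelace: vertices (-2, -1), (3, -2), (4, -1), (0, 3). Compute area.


Shoelace sum: ((-2)*(-2) - 3*(-1)) + (3*(-1) - 4*(-2)) + (4*3 - 0*(-1)) + (0*(-1) - (-2)*3)
= 30
Area = |30|/2 = 15

15


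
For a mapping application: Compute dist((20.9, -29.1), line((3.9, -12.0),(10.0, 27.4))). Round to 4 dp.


|cross product| = 774.11
|line direction| = sqrt(1589.57) = 39.8694
Distance = 774.11/sqrt(1589.57) = 19.4161

19.4161


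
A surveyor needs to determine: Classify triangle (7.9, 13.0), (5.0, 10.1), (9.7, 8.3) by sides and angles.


Side lengths squared: AB^2=16.82, BC^2=25.33, CA^2=25.33
Sorted: [16.82, 25.33, 25.33]
By sides: Isosceles, By angles: Acute

Isosceles, Acute


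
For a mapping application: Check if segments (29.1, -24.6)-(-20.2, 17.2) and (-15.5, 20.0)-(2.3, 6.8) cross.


Cross products: d1=-205.16, d2=-111.88, d3=-334.5, d4=-427.78
d1*d2 < 0 and d3*d4 < 0? no

No, they don't intersect


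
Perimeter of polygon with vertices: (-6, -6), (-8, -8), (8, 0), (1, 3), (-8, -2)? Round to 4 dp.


Sides: (-6, -6)->(-8, -8): sqrt(8) = 2.828427, (-8, -8)->(8, 0): sqrt(320) = 17.888544, (8, 0)->(1, 3): sqrt(58) = 7.615773, (1, 3)->(-8, -2): sqrt(106) = 10.29563, (-8, -2)->(-6, -6): sqrt(20) = 4.472136
Sum = 43.10051
Perimeter = 43.1005

43.1005


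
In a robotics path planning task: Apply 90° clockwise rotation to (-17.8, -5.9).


90° CW: (x,y) -> (y, -x)
(-17.8,-5.9) -> (-5.9, 17.8)

(-5.9, 17.8)


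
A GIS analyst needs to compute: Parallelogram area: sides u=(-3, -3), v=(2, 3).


|u x v| = |(-3)*3 - (-3)*2|
= |(-9) - (-6)| = 3

3


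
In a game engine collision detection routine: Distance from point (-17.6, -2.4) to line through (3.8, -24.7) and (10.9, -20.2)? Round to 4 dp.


|cross product| = 254.63
|line direction| = sqrt(70.66) = 8.406
Distance = 254.63/sqrt(70.66) = 30.2916

30.2916


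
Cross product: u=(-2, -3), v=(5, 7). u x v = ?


u x v = u_x*v_y - u_y*v_x = (-2)*7 - (-3)*5
= (-14) - (-15) = 1

1


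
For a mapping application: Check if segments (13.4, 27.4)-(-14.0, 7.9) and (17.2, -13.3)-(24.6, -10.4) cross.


Cross products: d1=312.2, d2=247.36, d3=1189.28, d4=1254.12
d1*d2 < 0 and d3*d4 < 0? no

No, they don't intersect


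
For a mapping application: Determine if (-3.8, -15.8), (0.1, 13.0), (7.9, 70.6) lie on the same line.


Cross product: (0.1-(-3.8))*(70.6-(-15.8)) - (13-(-15.8))*(7.9-(-3.8))
= 0

Yes, collinear


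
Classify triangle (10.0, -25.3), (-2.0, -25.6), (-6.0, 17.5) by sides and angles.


Side lengths squared: AB^2=144.09, BC^2=1873.61, CA^2=2087.84
Sorted: [144.09, 1873.61, 2087.84]
By sides: Scalene, By angles: Obtuse

Scalene, Obtuse


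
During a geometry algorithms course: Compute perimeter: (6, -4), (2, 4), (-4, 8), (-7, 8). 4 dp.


Sides: (6, -4)->(2, 4): sqrt(80) = 8.944272, (2, 4)->(-4, 8): sqrt(52) = 7.211103, (-4, 8)->(-7, 8): sqrt(9) = 3, (-7, 8)->(6, -4): sqrt(313) = 17.691806
Sum = 36.847181
Perimeter = 36.8472

36.8472


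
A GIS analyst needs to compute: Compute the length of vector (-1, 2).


|u| = sqrt((-1)^2 + 2^2) = sqrt(5) = 2.2361

2.2361


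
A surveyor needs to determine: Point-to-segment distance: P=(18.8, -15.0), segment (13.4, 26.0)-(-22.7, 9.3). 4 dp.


Project P onto AB: t = 0.3096 (clamped to [0,1])
Closest point on segment: (2.2248, 20.8303)
Distance: 39.4785

39.4785


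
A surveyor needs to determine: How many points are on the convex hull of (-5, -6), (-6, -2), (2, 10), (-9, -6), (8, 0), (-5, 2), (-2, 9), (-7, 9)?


Convex hull vertices (CCW): (-9, -6), (-5, -6), (8, 0), (2, 10), (-7, 9)
Count = 5

5


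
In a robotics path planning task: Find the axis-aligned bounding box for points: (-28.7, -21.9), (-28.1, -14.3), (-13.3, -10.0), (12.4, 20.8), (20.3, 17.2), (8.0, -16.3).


x range: [-28.7, 20.3]
y range: [-21.9, 20.8]
Bounding box: (-28.7,-21.9) to (20.3,20.8)

(-28.7,-21.9) to (20.3,20.8)


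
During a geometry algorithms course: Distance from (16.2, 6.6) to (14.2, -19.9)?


dx=-2, dy=-26.5
d^2 = (-2)^2 + (-26.5)^2 = 706.25
d = sqrt(706.25) = 26.5754

26.5754


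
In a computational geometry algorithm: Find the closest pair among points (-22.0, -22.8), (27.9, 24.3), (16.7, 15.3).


d(P0,P1) = 68.6179, d(P0,P2) = 54.3075, d(P1,P2) = 14.368
Closest: P1 and P2

Closest pair: (27.9, 24.3) and (16.7, 15.3), distance = 14.368


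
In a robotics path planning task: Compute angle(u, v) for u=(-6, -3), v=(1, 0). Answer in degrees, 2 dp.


u.v = -6, |u| = sqrt(45) = 6.7082, |v| = sqrt(1) = 1
cos(theta) = u.v/(|u||v|) = -6/sqrt(45) = -0.894427
theta = acos(-0.894427) = 153.43 degrees

153.43 degrees


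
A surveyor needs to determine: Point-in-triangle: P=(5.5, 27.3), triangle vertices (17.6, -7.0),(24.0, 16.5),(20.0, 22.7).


Cross products: AB x AP = 503.87, BC x BP = 71.5, CA x CP = -441.69
All same sign? no

No, outside


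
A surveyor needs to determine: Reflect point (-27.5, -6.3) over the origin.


Reflection over origin: (x,y) -> (-x,-y)
(-27.5, -6.3) -> (27.5, 6.3)

(27.5, 6.3)


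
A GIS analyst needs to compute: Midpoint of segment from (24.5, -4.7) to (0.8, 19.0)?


M = ((24.5+0.8)/2, ((-4.7)+19)/2)
= (12.65, 7.15)

(12.65, 7.15)


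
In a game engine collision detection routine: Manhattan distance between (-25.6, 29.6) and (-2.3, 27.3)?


|(-25.6)-(-2.3)| + |29.6-27.3| = 23.3 + 2.3 = 25.6

25.6


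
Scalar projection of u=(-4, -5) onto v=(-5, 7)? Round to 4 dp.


u.v = -15, |v| = sqrt(74) = 8.6023
Scalar projection = u.v / |v| = -15 / sqrt(74) = -1.7437

-1.7437


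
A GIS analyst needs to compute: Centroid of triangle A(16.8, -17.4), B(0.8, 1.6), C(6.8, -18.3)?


Centroid = ((x_A+x_B+x_C)/3, (y_A+y_B+y_C)/3)
= ((16.8+0.8+6.8)/3, ((-17.4)+1.6+(-18.3))/3)
= (8.1333, -11.3667)

(8.1333, -11.3667)


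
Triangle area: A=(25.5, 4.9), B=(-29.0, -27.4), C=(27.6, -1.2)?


Area = |x_A(y_B-y_C) + x_B(y_C-y_A) + x_C(y_A-y_B)|/2
= |(-668.1) + 176.9 + 891.48|/2
= 400.28/2 = 200.14

200.14


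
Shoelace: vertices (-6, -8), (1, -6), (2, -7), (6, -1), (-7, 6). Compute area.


Shoelace sum: ((-6)*(-6) - 1*(-8)) + (1*(-7) - 2*(-6)) + (2*(-1) - 6*(-7)) + (6*6 - (-7)*(-1)) + ((-7)*(-8) - (-6)*6)
= 210
Area = |210|/2 = 105

105


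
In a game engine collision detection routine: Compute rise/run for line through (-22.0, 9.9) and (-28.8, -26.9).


slope = (y2-y1)/(x2-x1) = ((-26.9)-9.9)/((-28.8)-(-22)) = (-36.8)/(-6.8) = 5.4118

5.4118


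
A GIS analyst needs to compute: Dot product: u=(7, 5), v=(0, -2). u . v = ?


u . v = u_x*v_x + u_y*v_y = 7*0 + 5*(-2)
= 0 + (-10) = -10

-10


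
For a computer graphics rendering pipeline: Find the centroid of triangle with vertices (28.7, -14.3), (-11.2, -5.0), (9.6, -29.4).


Centroid = ((x_A+x_B+x_C)/3, (y_A+y_B+y_C)/3)
= ((28.7+(-11.2)+9.6)/3, ((-14.3)+(-5)+(-29.4))/3)
= (9.0333, -16.2333)

(9.0333, -16.2333)


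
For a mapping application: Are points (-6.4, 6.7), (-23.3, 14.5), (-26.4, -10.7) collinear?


Cross product: ((-23.3)-(-6.4))*((-10.7)-6.7) - (14.5-6.7)*((-26.4)-(-6.4))
= 450.06

No, not collinear


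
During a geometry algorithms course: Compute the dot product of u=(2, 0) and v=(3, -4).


u . v = u_x*v_x + u_y*v_y = 2*3 + 0*(-4)
= 6 + 0 = 6

6


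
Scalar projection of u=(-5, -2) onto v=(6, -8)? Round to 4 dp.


u.v = -14, |v| = sqrt(100) = 10
Scalar projection = u.v / |v| = -14 / sqrt(100) = -1.4

-1.4


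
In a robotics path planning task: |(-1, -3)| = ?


|u| = sqrt((-1)^2 + (-3)^2) = sqrt(10) = 3.1623

3.1623


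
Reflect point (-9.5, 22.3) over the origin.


Reflection over origin: (x,y) -> (-x,-y)
(-9.5, 22.3) -> (9.5, -22.3)

(9.5, -22.3)


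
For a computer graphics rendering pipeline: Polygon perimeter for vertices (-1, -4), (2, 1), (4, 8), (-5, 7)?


Sides: (-1, -4)->(2, 1): sqrt(34) = 5.830952, (2, 1)->(4, 8): sqrt(53) = 7.28011, (4, 8)->(-5, 7): sqrt(82) = 9.055385, (-5, 7)->(-1, -4): sqrt(137) = 11.7047
Sum = 33.871147
Perimeter = 33.8711

33.8711


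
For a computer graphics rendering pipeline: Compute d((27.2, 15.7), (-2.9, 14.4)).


dx=-30.1, dy=-1.3
d^2 = (-30.1)^2 + (-1.3)^2 = 907.7
d = sqrt(907.7) = 30.1281

30.1281


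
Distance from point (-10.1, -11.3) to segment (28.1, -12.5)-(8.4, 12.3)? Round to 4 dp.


Project P onto AB: t = 0.7799 (clamped to [0,1])
Closest point on segment: (12.7368, 6.8405)
Distance: 29.165

29.165


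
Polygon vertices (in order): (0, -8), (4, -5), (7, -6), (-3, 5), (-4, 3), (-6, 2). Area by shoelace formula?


Shoelace sum: (0*(-5) - 4*(-8)) + (4*(-6) - 7*(-5)) + (7*5 - (-3)*(-6)) + ((-3)*3 - (-4)*5) + ((-4)*2 - (-6)*3) + ((-6)*(-8) - 0*2)
= 129
Area = |129|/2 = 64.5

64.5


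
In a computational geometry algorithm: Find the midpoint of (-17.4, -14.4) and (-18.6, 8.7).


M = (((-17.4)+(-18.6))/2, ((-14.4)+8.7)/2)
= (-18, -2.85)

(-18, -2.85)


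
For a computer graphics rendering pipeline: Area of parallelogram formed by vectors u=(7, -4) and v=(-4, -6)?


|u x v| = |7*(-6) - (-4)*(-4)|
= |(-42) - 16| = 58

58


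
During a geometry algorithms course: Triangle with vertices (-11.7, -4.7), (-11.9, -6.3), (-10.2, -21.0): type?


Side lengths squared: AB^2=2.6, BC^2=218.98, CA^2=267.94
Sorted: [2.6, 218.98, 267.94]
By sides: Scalene, By angles: Obtuse

Scalene, Obtuse


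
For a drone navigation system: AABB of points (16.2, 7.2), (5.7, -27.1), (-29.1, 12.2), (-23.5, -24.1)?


x range: [-29.1, 16.2]
y range: [-27.1, 12.2]
Bounding box: (-29.1,-27.1) to (16.2,12.2)

(-29.1,-27.1) to (16.2,12.2)


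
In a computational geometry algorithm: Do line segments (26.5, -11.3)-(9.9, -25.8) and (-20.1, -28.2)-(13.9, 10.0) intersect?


Cross products: d1=-1205.52, d2=-1064.4, d3=-395.16, d4=-536.28
d1*d2 < 0 and d3*d4 < 0? no

No, they don't intersect


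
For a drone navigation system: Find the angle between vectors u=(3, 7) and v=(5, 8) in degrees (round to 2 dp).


u.v = 71, |u| = sqrt(58) = 7.6158, |v| = sqrt(89) = 9.434
cos(theta) = u.v/(|u||v|) = 71/sqrt(5162) = 0.98821
theta = acos(0.98821) = 8.81 degrees

8.81 degrees


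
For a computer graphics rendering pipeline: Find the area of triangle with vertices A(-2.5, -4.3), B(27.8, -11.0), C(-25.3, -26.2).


Area = |x_A(y_B-y_C) + x_B(y_C-y_A) + x_C(y_A-y_B)|/2
= |(-38) + (-608.82) + (-169.51)|/2
= 816.33/2 = 408.165

408.165


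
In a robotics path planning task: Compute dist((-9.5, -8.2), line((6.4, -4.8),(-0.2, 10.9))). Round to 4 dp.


|cross product| = 272.07
|line direction| = sqrt(290.05) = 17.0309
Distance = 272.07/sqrt(290.05) = 15.9751

15.9751


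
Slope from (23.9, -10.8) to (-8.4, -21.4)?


slope = (y2-y1)/(x2-x1) = ((-21.4)-(-10.8))/((-8.4)-23.9) = (-10.6)/(-32.3) = 0.3282

0.3282


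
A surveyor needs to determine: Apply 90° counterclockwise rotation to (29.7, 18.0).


90° CCW: (x,y) -> (-y, x)
(29.7,18) -> (-18, 29.7)

(-18, 29.7)


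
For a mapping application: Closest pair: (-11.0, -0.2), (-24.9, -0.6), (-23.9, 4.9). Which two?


d(P0,P1) = 13.9058, d(P0,P2) = 13.8716, d(P1,P2) = 5.5902
Closest: P1 and P2

Closest pair: (-24.9, -0.6) and (-23.9, 4.9), distance = 5.5902


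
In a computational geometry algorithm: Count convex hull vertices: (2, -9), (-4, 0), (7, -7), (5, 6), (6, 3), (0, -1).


Convex hull vertices (CCW): (-4, 0), (2, -9), (7, -7), (6, 3), (5, 6)
Count = 5

5


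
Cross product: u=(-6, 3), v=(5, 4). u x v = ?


u x v = u_x*v_y - u_y*v_x = (-6)*4 - 3*5
= (-24) - 15 = -39

-39


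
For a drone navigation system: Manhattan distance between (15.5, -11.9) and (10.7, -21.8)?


|15.5-10.7| + |(-11.9)-(-21.8)| = 4.8 + 9.9 = 14.7

14.7


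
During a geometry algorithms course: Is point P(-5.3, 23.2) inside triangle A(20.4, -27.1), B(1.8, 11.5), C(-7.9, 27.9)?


Cross products: AB x AP = 56.44, BC x BP = 2.95, CA x CP = 9.99
All same sign? yes

Yes, inside


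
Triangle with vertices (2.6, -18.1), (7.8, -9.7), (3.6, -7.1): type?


Side lengths squared: AB^2=97.6, BC^2=24.4, CA^2=122
Sorted: [24.4, 97.6, 122]
By sides: Scalene, By angles: Right

Scalene, Right


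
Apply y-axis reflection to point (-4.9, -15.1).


Reflection over y-axis: (x,y) -> (-x,y)
(-4.9, -15.1) -> (4.9, -15.1)

(4.9, -15.1)


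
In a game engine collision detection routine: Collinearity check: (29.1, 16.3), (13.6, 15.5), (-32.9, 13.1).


Cross product: (13.6-29.1)*(13.1-16.3) - (15.5-16.3)*((-32.9)-29.1)
= 0

Yes, collinear


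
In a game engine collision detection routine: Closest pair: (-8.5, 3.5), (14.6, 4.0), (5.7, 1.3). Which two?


d(P0,P1) = 23.1054, d(P0,P2) = 14.3694, d(P1,P2) = 9.3005
Closest: P1 and P2

Closest pair: (14.6, 4.0) and (5.7, 1.3), distance = 9.3005


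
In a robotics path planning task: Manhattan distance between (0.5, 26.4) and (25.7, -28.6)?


|0.5-25.7| + |26.4-(-28.6)| = 25.2 + 55 = 80.2

80.2


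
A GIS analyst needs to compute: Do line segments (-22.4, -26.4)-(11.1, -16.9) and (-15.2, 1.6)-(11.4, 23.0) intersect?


Cross products: d1=-590.72, d2=-1054.92, d3=869.6, d4=1333.8
d1*d2 < 0 and d3*d4 < 0? no

No, they don't intersect


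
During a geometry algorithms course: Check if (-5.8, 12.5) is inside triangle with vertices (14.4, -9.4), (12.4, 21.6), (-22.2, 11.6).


Cross products: AB x AP = 582.4, BC x BP = 132.86, CA x CP = 377.34
All same sign? yes

Yes, inside


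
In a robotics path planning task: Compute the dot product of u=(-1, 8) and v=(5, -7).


u . v = u_x*v_x + u_y*v_y = (-1)*5 + 8*(-7)
= (-5) + (-56) = -61

-61


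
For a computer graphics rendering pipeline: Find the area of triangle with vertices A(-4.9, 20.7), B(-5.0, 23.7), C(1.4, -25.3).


Area = |x_A(y_B-y_C) + x_B(y_C-y_A) + x_C(y_A-y_B)|/2
= |(-240.1) + 230 + (-4.2)|/2
= 14.3/2 = 7.15

7.15


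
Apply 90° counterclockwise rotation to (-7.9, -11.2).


90° CCW: (x,y) -> (-y, x)
(-7.9,-11.2) -> (11.2, -7.9)

(11.2, -7.9)


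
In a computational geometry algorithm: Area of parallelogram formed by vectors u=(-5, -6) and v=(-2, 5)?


|u x v| = |(-5)*5 - (-6)*(-2)|
= |(-25) - 12| = 37

37


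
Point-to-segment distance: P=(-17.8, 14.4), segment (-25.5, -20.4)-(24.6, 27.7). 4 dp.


Project P onto AB: t = 0.427 (clamped to [0,1])
Closest point on segment: (-4.1077, 0.1383)
Distance: 19.7706

19.7706


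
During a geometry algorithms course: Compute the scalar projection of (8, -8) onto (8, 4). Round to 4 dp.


u.v = 32, |v| = sqrt(80) = 8.9443
Scalar projection = u.v / |v| = 32 / sqrt(80) = 3.5777

3.5777


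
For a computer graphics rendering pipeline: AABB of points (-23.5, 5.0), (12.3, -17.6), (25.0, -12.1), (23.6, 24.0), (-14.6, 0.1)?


x range: [-23.5, 25]
y range: [-17.6, 24]
Bounding box: (-23.5,-17.6) to (25,24)

(-23.5,-17.6) to (25,24)


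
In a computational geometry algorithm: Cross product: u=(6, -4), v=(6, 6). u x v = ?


u x v = u_x*v_y - u_y*v_x = 6*6 - (-4)*6
= 36 - (-24) = 60

60


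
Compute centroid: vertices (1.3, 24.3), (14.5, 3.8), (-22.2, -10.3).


Centroid = ((x_A+x_B+x_C)/3, (y_A+y_B+y_C)/3)
= ((1.3+14.5+(-22.2))/3, (24.3+3.8+(-10.3))/3)
= (-2.1333, 5.9333)

(-2.1333, 5.9333)


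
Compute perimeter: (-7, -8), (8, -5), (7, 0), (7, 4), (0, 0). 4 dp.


Sides: (-7, -8)->(8, -5): sqrt(234) = 15.297059, (8, -5)->(7, 0): sqrt(26) = 5.09902, (7, 0)->(7, 4): sqrt(16) = 4, (7, 4)->(0, 0): sqrt(65) = 8.062258, (0, 0)->(-7, -8): sqrt(113) = 10.630146
Sum = 43.088483
Perimeter = 43.0885

43.0885


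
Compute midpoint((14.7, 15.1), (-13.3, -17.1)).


M = ((14.7+(-13.3))/2, (15.1+(-17.1))/2)
= (0.7, -1)

(0.7, -1)


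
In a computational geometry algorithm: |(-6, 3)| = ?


|u| = sqrt((-6)^2 + 3^2) = sqrt(45) = 6.7082

6.7082


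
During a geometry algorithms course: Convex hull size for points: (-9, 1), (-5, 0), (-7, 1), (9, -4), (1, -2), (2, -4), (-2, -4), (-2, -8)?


Convex hull vertices (CCW): (-9, 1), (-2, -8), (9, -4), (-7, 1)
Count = 4

4


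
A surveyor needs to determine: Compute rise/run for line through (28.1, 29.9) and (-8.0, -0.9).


slope = (y2-y1)/(x2-x1) = ((-0.9)-29.9)/((-8)-28.1) = (-30.8)/(-36.1) = 0.8532

0.8532


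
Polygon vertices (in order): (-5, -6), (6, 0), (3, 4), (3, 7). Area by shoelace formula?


Shoelace sum: ((-5)*0 - 6*(-6)) + (6*4 - 3*0) + (3*7 - 3*4) + (3*(-6) - (-5)*7)
= 86
Area = |86|/2 = 43

43


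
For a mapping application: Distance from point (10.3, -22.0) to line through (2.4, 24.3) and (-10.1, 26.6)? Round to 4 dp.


|cross product| = 560.58
|line direction| = sqrt(161.54) = 12.7098
Distance = 560.58/sqrt(161.54) = 44.106

44.106


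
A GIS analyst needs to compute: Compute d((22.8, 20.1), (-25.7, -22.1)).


dx=-48.5, dy=-42.2
d^2 = (-48.5)^2 + (-42.2)^2 = 4133.09
d = sqrt(4133.09) = 64.2891

64.2891


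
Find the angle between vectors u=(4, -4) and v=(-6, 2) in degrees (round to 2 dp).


u.v = -32, |u| = sqrt(32) = 5.6569, |v| = sqrt(40) = 6.3246
cos(theta) = u.v/(|u||v|) = -32/sqrt(1280) = -0.894427
theta = acos(-0.894427) = 153.43 degrees

153.43 degrees


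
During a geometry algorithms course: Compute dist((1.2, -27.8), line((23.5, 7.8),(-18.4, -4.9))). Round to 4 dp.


|cross product| = 1208.43
|line direction| = sqrt(1916.9) = 43.7824
Distance = 1208.43/sqrt(1916.9) = 27.6008

27.6008


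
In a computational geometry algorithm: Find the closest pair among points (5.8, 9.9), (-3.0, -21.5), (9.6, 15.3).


d(P0,P1) = 32.6098, d(P0,P2) = 6.603, d(P1,P2) = 38.8973
Closest: P0 and P2

Closest pair: (5.8, 9.9) and (9.6, 15.3), distance = 6.603


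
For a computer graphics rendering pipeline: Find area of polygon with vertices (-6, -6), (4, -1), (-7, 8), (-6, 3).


Shoelace sum: ((-6)*(-1) - 4*(-6)) + (4*8 - (-7)*(-1)) + ((-7)*3 - (-6)*8) + ((-6)*(-6) - (-6)*3)
= 136
Area = |136|/2 = 68

68


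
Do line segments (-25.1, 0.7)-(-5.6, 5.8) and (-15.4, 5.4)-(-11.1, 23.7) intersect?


Cross products: d1=157.3, d2=-177.62, d3=42.18, d4=377.1
d1*d2 < 0 and d3*d4 < 0? no

No, they don't intersect


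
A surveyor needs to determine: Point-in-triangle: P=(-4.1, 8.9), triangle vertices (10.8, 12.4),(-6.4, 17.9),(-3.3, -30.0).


Cross products: AB x AP = 142.15, BC x BP = 82.27, CA x CP = 582.41
All same sign? yes

Yes, inside


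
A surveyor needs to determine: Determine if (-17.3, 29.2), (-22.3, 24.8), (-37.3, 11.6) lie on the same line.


Cross product: ((-22.3)-(-17.3))*(11.6-29.2) - (24.8-29.2)*((-37.3)-(-17.3))
= 0

Yes, collinear


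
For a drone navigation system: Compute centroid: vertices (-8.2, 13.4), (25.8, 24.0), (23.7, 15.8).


Centroid = ((x_A+x_B+x_C)/3, (y_A+y_B+y_C)/3)
= (((-8.2)+25.8+23.7)/3, (13.4+24+15.8)/3)
= (13.7667, 17.7333)

(13.7667, 17.7333)


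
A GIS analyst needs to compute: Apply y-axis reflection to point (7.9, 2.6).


Reflection over y-axis: (x,y) -> (-x,y)
(7.9, 2.6) -> (-7.9, 2.6)

(-7.9, 2.6)


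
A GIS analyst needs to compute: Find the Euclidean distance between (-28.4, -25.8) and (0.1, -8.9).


dx=28.5, dy=16.9
d^2 = 28.5^2 + 16.9^2 = 1097.86
d = sqrt(1097.86) = 33.134

33.134


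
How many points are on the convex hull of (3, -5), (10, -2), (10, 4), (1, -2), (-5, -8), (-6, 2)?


Convex hull vertices (CCW): (-6, 2), (-5, -8), (3, -5), (10, -2), (10, 4)
Count = 5

5


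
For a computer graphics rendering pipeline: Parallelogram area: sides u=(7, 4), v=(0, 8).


|u x v| = |7*8 - 4*0|
= |56 - 0| = 56

56


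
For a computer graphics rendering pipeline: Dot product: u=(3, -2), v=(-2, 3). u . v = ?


u . v = u_x*v_x + u_y*v_y = 3*(-2) + (-2)*3
= (-6) + (-6) = -12

-12


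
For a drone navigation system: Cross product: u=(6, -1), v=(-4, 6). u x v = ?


u x v = u_x*v_y - u_y*v_x = 6*6 - (-1)*(-4)
= 36 - 4 = 32

32


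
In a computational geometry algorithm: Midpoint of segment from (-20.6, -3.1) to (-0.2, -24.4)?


M = (((-20.6)+(-0.2))/2, ((-3.1)+(-24.4))/2)
= (-10.4, -13.75)

(-10.4, -13.75)


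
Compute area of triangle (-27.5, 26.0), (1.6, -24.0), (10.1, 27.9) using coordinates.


Area = |x_A(y_B-y_C) + x_B(y_C-y_A) + x_C(y_A-y_B)|/2
= |1427.25 + 3.04 + 505|/2
= 1935.29/2 = 967.645

967.645


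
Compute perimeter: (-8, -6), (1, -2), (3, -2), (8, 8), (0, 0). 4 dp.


Sides: (-8, -6)->(1, -2): sqrt(97) = 9.848858, (1, -2)->(3, -2): sqrt(4) = 2, (3, -2)->(8, 8): sqrt(125) = 11.18034, (8, 8)->(0, 0): sqrt(128) = 11.313708, (0, 0)->(-8, -6): sqrt(100) = 10
Sum = 44.342906
Perimeter = 44.3429

44.3429


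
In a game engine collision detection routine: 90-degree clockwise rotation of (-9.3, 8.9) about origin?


90° CW: (x,y) -> (y, -x)
(-9.3,8.9) -> (8.9, 9.3)

(8.9, 9.3)


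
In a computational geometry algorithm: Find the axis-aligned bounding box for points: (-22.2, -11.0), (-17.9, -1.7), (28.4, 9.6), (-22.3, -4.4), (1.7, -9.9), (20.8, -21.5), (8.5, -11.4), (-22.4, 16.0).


x range: [-22.4, 28.4]
y range: [-21.5, 16]
Bounding box: (-22.4,-21.5) to (28.4,16)

(-22.4,-21.5) to (28.4,16)


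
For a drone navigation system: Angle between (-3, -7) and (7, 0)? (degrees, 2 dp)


u.v = -21, |u| = sqrt(58) = 7.6158, |v| = sqrt(49) = 7
cos(theta) = u.v/(|u||v|) = -21/sqrt(2842) = -0.393919
theta = acos(-0.393919) = 113.2 degrees

113.2 degrees


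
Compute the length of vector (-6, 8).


|u| = sqrt((-6)^2 + 8^2) = sqrt(100) = 10

10


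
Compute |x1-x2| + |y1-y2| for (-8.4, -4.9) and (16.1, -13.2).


|(-8.4)-16.1| + |(-4.9)-(-13.2)| = 24.5 + 8.3 = 32.8

32.8


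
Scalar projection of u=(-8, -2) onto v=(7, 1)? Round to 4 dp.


u.v = -58, |v| = sqrt(50) = 7.0711
Scalar projection = u.v / |v| = -58 / sqrt(50) = -8.2024

-8.2024


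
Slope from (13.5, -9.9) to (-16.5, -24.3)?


slope = (y2-y1)/(x2-x1) = ((-24.3)-(-9.9))/((-16.5)-13.5) = (-14.4)/(-30) = 0.48

0.48


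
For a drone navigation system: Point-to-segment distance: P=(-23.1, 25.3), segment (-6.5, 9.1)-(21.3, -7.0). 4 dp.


Project P onto AB: t = 0 (clamped to [0,1])
Closest point on segment: (-6.5, 9.1)
Distance: 23.1948

23.1948


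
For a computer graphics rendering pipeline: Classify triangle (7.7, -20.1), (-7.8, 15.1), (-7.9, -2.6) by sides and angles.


Side lengths squared: AB^2=1479.29, BC^2=313.3, CA^2=549.61
Sorted: [313.3, 549.61, 1479.29]
By sides: Scalene, By angles: Obtuse

Scalene, Obtuse


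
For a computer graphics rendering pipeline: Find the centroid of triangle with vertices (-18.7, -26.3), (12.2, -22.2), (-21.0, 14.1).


Centroid = ((x_A+x_B+x_C)/3, (y_A+y_B+y_C)/3)
= (((-18.7)+12.2+(-21))/3, ((-26.3)+(-22.2)+14.1)/3)
= (-9.1667, -11.4667)

(-9.1667, -11.4667)


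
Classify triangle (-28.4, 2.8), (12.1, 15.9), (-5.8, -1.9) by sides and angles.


Side lengths squared: AB^2=1811.86, BC^2=637.25, CA^2=532.85
Sorted: [532.85, 637.25, 1811.86]
By sides: Scalene, By angles: Obtuse

Scalene, Obtuse


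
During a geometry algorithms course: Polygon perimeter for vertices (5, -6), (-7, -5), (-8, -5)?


Sides: (5, -6)->(-7, -5): sqrt(145) = 12.041595, (-7, -5)->(-8, -5): sqrt(1) = 1, (-8, -5)->(5, -6): sqrt(170) = 13.038405
Sum = 26.08
Perimeter = 26.08

26.08


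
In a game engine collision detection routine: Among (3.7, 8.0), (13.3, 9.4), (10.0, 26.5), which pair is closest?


d(P0,P1) = 9.7015, d(P0,P2) = 19.5433, d(P1,P2) = 17.4155
Closest: P0 and P1

Closest pair: (3.7, 8.0) and (13.3, 9.4), distance = 9.7015


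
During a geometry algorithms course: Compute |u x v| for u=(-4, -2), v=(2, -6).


|u x v| = |(-4)*(-6) - (-2)*2|
= |24 - (-4)| = 28

28


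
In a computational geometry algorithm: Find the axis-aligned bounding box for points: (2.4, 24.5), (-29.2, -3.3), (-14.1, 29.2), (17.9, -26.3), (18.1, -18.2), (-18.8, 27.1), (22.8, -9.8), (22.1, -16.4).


x range: [-29.2, 22.8]
y range: [-26.3, 29.2]
Bounding box: (-29.2,-26.3) to (22.8,29.2)

(-29.2,-26.3) to (22.8,29.2)


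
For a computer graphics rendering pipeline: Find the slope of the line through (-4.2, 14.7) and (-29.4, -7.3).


slope = (y2-y1)/(x2-x1) = ((-7.3)-14.7)/((-29.4)-(-4.2)) = (-22)/(-25.2) = 0.873

0.873


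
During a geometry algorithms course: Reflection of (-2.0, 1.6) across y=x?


Reflection over y=x: (x,y) -> (y,x)
(-2, 1.6) -> (1.6, -2)

(1.6, -2)


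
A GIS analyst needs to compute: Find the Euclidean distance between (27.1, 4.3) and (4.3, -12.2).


dx=-22.8, dy=-16.5
d^2 = (-22.8)^2 + (-16.5)^2 = 792.09
d = sqrt(792.09) = 28.1441

28.1441


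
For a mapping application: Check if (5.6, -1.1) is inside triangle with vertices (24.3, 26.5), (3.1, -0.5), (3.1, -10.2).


Cross products: AB x AP = 80.22, BC x BP = 24.25, CA x CP = 101.17
All same sign? yes

Yes, inside


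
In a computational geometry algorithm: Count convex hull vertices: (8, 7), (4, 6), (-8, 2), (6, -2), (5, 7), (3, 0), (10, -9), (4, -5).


Convex hull vertices (CCW): (-8, 2), (10, -9), (8, 7), (5, 7)
Count = 4

4


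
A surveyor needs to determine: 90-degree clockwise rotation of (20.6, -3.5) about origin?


90° CW: (x,y) -> (y, -x)
(20.6,-3.5) -> (-3.5, -20.6)

(-3.5, -20.6)


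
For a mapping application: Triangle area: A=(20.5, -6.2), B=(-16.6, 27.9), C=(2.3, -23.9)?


Area = |x_A(y_B-y_C) + x_B(y_C-y_A) + x_C(y_A-y_B)|/2
= |1061.9 + 293.82 + (-78.43)|/2
= 1277.29/2 = 638.645

638.645


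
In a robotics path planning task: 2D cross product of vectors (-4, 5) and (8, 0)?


u x v = u_x*v_y - u_y*v_x = (-4)*0 - 5*8
= 0 - 40 = -40

-40


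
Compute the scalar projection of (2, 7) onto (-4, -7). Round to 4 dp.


u.v = -57, |v| = sqrt(65) = 8.0623
Scalar projection = u.v / |v| = -57 / sqrt(65) = -7.07

-7.07


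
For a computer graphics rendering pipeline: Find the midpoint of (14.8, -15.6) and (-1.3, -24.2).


M = ((14.8+(-1.3))/2, ((-15.6)+(-24.2))/2)
= (6.75, -19.9)

(6.75, -19.9)


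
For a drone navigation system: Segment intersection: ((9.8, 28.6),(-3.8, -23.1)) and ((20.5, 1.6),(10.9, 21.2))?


Cross products: d1=-49.48, d2=713.4, d3=920.39, d4=157.51
d1*d2 < 0 and d3*d4 < 0? no

No, they don't intersect


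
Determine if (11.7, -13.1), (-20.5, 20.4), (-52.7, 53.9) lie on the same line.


Cross product: ((-20.5)-11.7)*(53.9-(-13.1)) - (20.4-(-13.1))*((-52.7)-11.7)
= 0

Yes, collinear


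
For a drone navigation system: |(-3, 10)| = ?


|u| = sqrt((-3)^2 + 10^2) = sqrt(109) = 10.4403

10.4403


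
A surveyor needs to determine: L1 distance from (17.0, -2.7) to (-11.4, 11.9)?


|17-(-11.4)| + |(-2.7)-11.9| = 28.4 + 14.6 = 43

43


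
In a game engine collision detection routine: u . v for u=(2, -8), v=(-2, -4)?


u . v = u_x*v_x + u_y*v_y = 2*(-2) + (-8)*(-4)
= (-4) + 32 = 28

28


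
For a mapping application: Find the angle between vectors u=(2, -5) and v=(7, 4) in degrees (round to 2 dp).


u.v = -6, |u| = sqrt(29) = 5.3852, |v| = sqrt(65) = 8.0623
cos(theta) = u.v/(|u||v|) = -6/sqrt(1885) = -0.138196
theta = acos(-0.138196) = 97.94 degrees

97.94 degrees


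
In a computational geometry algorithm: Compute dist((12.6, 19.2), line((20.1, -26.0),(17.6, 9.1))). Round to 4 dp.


|cross product| = 150.25
|line direction| = sqrt(1238.26) = 35.1889
Distance = 150.25/sqrt(1238.26) = 4.2698

4.2698


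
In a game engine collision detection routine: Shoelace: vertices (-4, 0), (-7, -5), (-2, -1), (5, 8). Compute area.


Shoelace sum: ((-4)*(-5) - (-7)*0) + ((-7)*(-1) - (-2)*(-5)) + ((-2)*8 - 5*(-1)) + (5*0 - (-4)*8)
= 38
Area = |38|/2 = 19

19


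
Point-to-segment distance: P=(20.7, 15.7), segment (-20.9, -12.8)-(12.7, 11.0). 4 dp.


Project P onto AB: t = 1 (clamped to [0,1])
Closest point on segment: (12.7, 11)
Distance: 9.2785

9.2785


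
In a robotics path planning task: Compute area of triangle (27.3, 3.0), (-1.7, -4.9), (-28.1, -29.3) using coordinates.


Area = |x_A(y_B-y_C) + x_B(y_C-y_A) + x_C(y_A-y_B)|/2
= |666.12 + 54.91 + (-221.99)|/2
= 499.04/2 = 249.52

249.52


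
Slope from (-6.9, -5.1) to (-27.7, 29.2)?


slope = (y2-y1)/(x2-x1) = (29.2-(-5.1))/((-27.7)-(-6.9)) = 34.3/(-20.8) = -1.649

-1.649


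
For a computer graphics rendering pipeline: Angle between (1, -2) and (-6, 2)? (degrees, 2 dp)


u.v = -10, |u| = sqrt(5) = 2.2361, |v| = sqrt(40) = 6.3246
cos(theta) = u.v/(|u||v|) = -10/sqrt(200) = -0.707107
theta = acos(-0.707107) = 135 degrees

135 degrees


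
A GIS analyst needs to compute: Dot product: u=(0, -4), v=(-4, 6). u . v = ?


u . v = u_x*v_x + u_y*v_y = 0*(-4) + (-4)*6
= 0 + (-24) = -24

-24


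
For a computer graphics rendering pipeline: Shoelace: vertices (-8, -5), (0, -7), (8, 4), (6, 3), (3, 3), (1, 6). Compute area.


Shoelace sum: ((-8)*(-7) - 0*(-5)) + (0*4 - 8*(-7)) + (8*3 - 6*4) + (6*3 - 3*3) + (3*6 - 1*3) + (1*(-5) - (-8)*6)
= 179
Area = |179|/2 = 89.5

89.5


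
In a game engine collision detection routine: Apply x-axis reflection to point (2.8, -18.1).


Reflection over x-axis: (x,y) -> (x,-y)
(2.8, -18.1) -> (2.8, 18.1)

(2.8, 18.1)


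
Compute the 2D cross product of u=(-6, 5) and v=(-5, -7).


u x v = u_x*v_y - u_y*v_x = (-6)*(-7) - 5*(-5)
= 42 - (-25) = 67

67


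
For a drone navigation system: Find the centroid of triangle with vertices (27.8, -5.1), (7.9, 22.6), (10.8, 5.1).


Centroid = ((x_A+x_B+x_C)/3, (y_A+y_B+y_C)/3)
= ((27.8+7.9+10.8)/3, ((-5.1)+22.6+5.1)/3)
= (15.5, 7.5333)

(15.5, 7.5333)


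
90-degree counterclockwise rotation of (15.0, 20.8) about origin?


90° CCW: (x,y) -> (-y, x)
(15,20.8) -> (-20.8, 15)

(-20.8, 15)


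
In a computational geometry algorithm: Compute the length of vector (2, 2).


|u| = sqrt(2^2 + 2^2) = sqrt(8) = 2.8284

2.8284


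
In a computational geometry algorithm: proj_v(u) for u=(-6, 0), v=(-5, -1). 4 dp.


u.v = 30, |v| = sqrt(26) = 5.099
Scalar projection = u.v / |v| = 30 / sqrt(26) = 5.8835

5.8835


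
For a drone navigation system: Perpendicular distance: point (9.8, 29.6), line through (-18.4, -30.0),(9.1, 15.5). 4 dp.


|cross product| = 355.9
|line direction| = sqrt(2826.5) = 53.1648
Distance = 355.9/sqrt(2826.5) = 6.6943

6.6943


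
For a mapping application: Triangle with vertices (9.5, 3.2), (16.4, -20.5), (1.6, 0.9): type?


Side lengths squared: AB^2=609.3, BC^2=677, CA^2=67.7
Sorted: [67.7, 609.3, 677]
By sides: Scalene, By angles: Right

Scalene, Right


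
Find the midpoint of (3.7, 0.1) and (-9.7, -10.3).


M = ((3.7+(-9.7))/2, (0.1+(-10.3))/2)
= (-3, -5.1)

(-3, -5.1)


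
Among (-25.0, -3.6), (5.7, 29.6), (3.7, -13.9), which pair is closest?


d(P0,P1) = 45.2187, d(P0,P2) = 30.4923, d(P1,P2) = 43.546
Closest: P0 and P2

Closest pair: (-25.0, -3.6) and (3.7, -13.9), distance = 30.4923


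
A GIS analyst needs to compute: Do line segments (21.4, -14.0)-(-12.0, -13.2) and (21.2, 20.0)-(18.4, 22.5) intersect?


Cross products: d1=94.7, d2=175.96, d3=-1135.44, d4=-1216.7
d1*d2 < 0 and d3*d4 < 0? no

No, they don't intersect


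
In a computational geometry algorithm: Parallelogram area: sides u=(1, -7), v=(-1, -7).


|u x v| = |1*(-7) - (-7)*(-1)|
= |(-7) - 7| = 14

14


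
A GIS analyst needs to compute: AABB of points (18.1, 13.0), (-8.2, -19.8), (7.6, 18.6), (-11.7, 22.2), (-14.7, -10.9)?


x range: [-14.7, 18.1]
y range: [-19.8, 22.2]
Bounding box: (-14.7,-19.8) to (18.1,22.2)

(-14.7,-19.8) to (18.1,22.2)


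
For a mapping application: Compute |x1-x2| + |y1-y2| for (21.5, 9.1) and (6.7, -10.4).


|21.5-6.7| + |9.1-(-10.4)| = 14.8 + 19.5 = 34.3

34.3


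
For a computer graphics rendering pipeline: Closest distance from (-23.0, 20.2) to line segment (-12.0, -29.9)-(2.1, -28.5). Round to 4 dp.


Project P onto AB: t = 0 (clamped to [0,1])
Closest point on segment: (-12, -29.9)
Distance: 51.2934

51.2934


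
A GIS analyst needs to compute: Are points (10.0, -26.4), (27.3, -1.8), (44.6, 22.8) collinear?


Cross product: (27.3-10)*(22.8-(-26.4)) - ((-1.8)-(-26.4))*(44.6-10)
= 0

Yes, collinear


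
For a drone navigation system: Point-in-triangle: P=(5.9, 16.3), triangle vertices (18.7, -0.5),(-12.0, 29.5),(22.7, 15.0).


Cross products: AB x AP = -131.76, BC x BP = -198.49, CA x CP = -265.6
All same sign? yes

Yes, inside


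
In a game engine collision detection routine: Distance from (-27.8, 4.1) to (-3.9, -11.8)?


dx=23.9, dy=-15.9
d^2 = 23.9^2 + (-15.9)^2 = 824.02
d = sqrt(824.02) = 28.7057

28.7057


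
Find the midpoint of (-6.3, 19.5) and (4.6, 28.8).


M = (((-6.3)+4.6)/2, (19.5+28.8)/2)
= (-0.85, 24.15)

(-0.85, 24.15)


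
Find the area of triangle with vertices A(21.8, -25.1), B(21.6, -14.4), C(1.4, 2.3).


Area = |x_A(y_B-y_C) + x_B(y_C-y_A) + x_C(y_A-y_B)|/2
= |(-364.06) + 591.84 + (-14.98)|/2
= 212.8/2 = 106.4

106.4


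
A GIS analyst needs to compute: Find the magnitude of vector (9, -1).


|u| = sqrt(9^2 + (-1)^2) = sqrt(82) = 9.0554

9.0554


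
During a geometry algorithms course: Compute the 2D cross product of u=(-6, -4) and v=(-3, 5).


u x v = u_x*v_y - u_y*v_x = (-6)*5 - (-4)*(-3)
= (-30) - 12 = -42

-42


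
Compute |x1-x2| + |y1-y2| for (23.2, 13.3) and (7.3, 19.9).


|23.2-7.3| + |13.3-19.9| = 15.9 + 6.6 = 22.5

22.5


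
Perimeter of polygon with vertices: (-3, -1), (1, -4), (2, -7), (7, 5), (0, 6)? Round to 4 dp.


Sides: (-3, -1)->(1, -4): sqrt(25) = 5, (1, -4)->(2, -7): sqrt(10) = 3.162278, (2, -7)->(7, 5): sqrt(169) = 13, (7, 5)->(0, 6): sqrt(50) = 7.071068, (0, 6)->(-3, -1): sqrt(58) = 7.615773
Sum = 35.849119
Perimeter = 35.8491

35.8491


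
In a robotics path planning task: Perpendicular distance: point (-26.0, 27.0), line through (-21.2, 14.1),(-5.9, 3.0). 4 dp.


|cross product| = 144.09
|line direction| = sqrt(357.3) = 18.9024
Distance = 144.09/sqrt(357.3) = 7.6228

7.6228


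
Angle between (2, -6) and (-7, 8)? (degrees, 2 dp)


u.v = -62, |u| = sqrt(40) = 6.3246, |v| = sqrt(113) = 10.6301
cos(theta) = u.v/(|u||v|) = -62/sqrt(4520) = -0.922194
theta = acos(-0.922194) = 157.25 degrees

157.25 degrees


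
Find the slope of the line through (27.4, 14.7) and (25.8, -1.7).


slope = (y2-y1)/(x2-x1) = ((-1.7)-14.7)/(25.8-27.4) = (-16.4)/(-1.6) = 10.25

10.25


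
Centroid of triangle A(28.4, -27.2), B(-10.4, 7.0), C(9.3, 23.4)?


Centroid = ((x_A+x_B+x_C)/3, (y_A+y_B+y_C)/3)
= ((28.4+(-10.4)+9.3)/3, ((-27.2)+7+23.4)/3)
= (9.1, 1.0667)

(9.1, 1.0667)


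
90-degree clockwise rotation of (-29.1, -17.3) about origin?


90° CW: (x,y) -> (y, -x)
(-29.1,-17.3) -> (-17.3, 29.1)

(-17.3, 29.1)


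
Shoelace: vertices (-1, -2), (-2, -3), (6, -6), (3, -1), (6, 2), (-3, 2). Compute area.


Shoelace sum: ((-1)*(-3) - (-2)*(-2)) + ((-2)*(-6) - 6*(-3)) + (6*(-1) - 3*(-6)) + (3*2 - 6*(-1)) + (6*2 - (-3)*2) + ((-3)*(-2) - (-1)*2)
= 79
Area = |79|/2 = 39.5

39.5
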